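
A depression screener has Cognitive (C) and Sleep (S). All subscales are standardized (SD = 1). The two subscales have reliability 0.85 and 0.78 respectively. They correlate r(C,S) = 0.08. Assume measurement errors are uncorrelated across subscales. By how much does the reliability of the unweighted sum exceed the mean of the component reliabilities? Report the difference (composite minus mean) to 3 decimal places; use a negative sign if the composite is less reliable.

0.014

Var(sum) = 2 + 0.16 = 2.16; true-score variance = 1.63 + 0.16 = 1.79; composite reliability = 0.8287.
Mean component reliability = 0.8150.
Difference = 0.8287 − 0.8150 = 0.014.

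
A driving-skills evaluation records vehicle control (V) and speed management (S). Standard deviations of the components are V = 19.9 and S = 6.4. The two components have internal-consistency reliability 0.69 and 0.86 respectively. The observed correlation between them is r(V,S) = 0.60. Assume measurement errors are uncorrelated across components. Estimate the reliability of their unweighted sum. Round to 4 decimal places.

Var(V+S) = 19.9² + 6.4² + 2·[19.9·6.4·0.60] = 436.97 + 152.832 = 589.802.
Under uncorrelated errors the observed covariances equal the true-score covariances, so only the own-variance terms attenuate.
True-score variance = [19.9²·0.69 + 6.4²·0.86] + 152.832 = 308.472 + 152.832 = 461.304.
Reliability = 461.304 / 589.802 = 0.7821.

0.7821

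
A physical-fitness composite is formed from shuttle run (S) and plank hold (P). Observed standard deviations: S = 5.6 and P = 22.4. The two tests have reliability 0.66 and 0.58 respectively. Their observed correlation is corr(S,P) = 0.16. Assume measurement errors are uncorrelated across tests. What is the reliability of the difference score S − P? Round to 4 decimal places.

Var(S−P) = 5.6² + 22.4² − 2·5.6·22.4·0.16 = 533.12 − 40.1408 = 492.979.
Under uncorrelated errors the observed covariances equal the true-score covariances, so only the own-variance terms attenuate.
True-score variance = [5.6²·0.66 + 22.4²·0.58] − 40.1408 = 311.718 − 40.1408 = 271.578.
Reliability = 271.578 / 492.979 = 0.5509.

0.5509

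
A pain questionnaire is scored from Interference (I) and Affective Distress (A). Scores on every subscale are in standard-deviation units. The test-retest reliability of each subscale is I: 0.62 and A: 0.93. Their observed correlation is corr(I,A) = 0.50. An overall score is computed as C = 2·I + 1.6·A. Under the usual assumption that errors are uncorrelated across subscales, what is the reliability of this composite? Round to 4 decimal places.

Var(C) = 2² + 1.6² + 2·[3.2·0.50] = 6.56 + 3.2 = 9.76.
Under uncorrelated errors the observed covariances equal the true-score covariances, so only the own-variance terms attenuate.
True-score variance = [2²·0.62 + 1.6²·0.93] + 3.2 = 4.8608 + 3.2 = 8.0608.
Reliability = 8.0608 / 9.76 = 0.8259.

0.8259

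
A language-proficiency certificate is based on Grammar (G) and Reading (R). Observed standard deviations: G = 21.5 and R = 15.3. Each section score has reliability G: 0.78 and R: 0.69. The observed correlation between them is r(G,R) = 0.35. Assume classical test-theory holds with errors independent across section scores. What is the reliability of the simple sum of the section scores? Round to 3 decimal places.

0.812

Var(G+R) = 21.5² + 15.3² + 2·[21.5·15.3·0.35] = 696.34 + 230.265 = 926.605.
Because errors are independent across components, Cov(Tᵢ,Tⱼ) = Cov(Xᵢ,Xⱼ); the off-diagonal part of the true-score variance is the same as above.
True-score variance = [21.5²·0.78 + 15.3²·0.69] + 230.265 = 522.077 + 230.265 = 752.342.
Reliability = 752.342 / 926.605 = 0.812.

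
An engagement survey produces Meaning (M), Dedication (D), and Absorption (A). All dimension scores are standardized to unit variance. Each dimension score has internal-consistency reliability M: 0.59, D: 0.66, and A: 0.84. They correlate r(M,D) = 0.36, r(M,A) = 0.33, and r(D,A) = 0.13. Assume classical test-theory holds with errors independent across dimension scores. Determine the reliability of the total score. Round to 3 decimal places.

0.804

Var(M+D+A) = 3 + 2·[0.36 + 0.33 + 0.13] = 3 + 1.64 = 4.64.
Because errors are independent across components, Cov(Tᵢ,Tⱼ) = Cov(Xᵢ,Xⱼ); the off-diagonal part of the true-score variance is the same as above.
True-score variance = [0.59 + 0.66 + 0.84] + 1.64 = 2.09 + 1.64 = 3.73.
Reliability = 3.73 / 4.64 = 0.804.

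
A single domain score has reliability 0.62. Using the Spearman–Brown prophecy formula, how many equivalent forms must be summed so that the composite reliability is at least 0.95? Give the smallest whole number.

12

k ≥ ρ*(1−ρ₁)/(ρ₁(1−ρ*)) = 0.95·0.38 / (0.62·0.05) = 11.645.
Smallest integer k = 12.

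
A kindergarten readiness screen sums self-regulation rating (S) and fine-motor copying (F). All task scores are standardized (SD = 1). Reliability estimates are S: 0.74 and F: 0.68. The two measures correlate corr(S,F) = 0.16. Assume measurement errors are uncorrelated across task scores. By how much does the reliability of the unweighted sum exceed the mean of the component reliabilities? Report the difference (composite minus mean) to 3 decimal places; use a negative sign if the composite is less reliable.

Var(sum) = 2 + 0.32 = 2.32; true-score variance = 1.42 + 0.32 = 1.74; composite reliability = 0.7500.
Mean component reliability = 0.7100.
Difference = 0.7500 − 0.7100 = 0.040.

0.040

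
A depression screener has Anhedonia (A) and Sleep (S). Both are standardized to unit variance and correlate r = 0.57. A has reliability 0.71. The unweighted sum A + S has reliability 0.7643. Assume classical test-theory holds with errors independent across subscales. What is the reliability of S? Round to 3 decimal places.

0.550

Var(A+S) = 2 + 2·0.57 = 3.140.
True-score variance = ρ_A + ρ_S + 2·0.57, so 0.7643 = (0.71 + ρ_S + 1.14) / 3.140.
ρ_S = 0.7643·3.140 − 0.71 − 1.14 = 0.550.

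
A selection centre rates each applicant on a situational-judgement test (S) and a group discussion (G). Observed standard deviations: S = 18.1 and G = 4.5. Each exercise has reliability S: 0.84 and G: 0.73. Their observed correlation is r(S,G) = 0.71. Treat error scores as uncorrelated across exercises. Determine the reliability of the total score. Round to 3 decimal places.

Var(S+G) = 18.1² + 4.5² + 2·[18.1·4.5·0.71] = 347.86 + 115.659 = 463.519.
Under uncorrelated errors the observed covariances equal the true-score covariances, so only the own-variance terms attenuate.
True-score variance = [18.1²·0.84 + 4.5²·0.73] + 115.659 = 289.975 + 115.659 = 405.634.
Reliability = 405.634 / 463.519 = 0.875.

0.875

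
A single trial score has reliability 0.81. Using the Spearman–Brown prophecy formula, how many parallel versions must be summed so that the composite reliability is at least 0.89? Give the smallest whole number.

k ≥ ρ*(1−ρ₁)/(ρ₁(1−ρ*)) = 0.89·0.19 / (0.81·0.11) = 1.898.
Smallest integer k = 2.

2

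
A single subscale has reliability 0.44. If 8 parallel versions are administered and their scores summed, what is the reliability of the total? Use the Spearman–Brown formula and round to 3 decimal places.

ρ_k = kρ / (1 + (k−1)ρ) = 8·0.44 / (1 + 7·0.44) = 3.520 / 4.080 = 0.863.

0.863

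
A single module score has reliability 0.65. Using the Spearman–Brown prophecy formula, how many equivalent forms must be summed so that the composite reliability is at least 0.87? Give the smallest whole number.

k ≥ ρ*(1−ρ₁)/(ρ₁(1−ρ*)) = 0.87·0.35 / (0.65·0.13) = 3.604.
Smallest integer k = 4.

4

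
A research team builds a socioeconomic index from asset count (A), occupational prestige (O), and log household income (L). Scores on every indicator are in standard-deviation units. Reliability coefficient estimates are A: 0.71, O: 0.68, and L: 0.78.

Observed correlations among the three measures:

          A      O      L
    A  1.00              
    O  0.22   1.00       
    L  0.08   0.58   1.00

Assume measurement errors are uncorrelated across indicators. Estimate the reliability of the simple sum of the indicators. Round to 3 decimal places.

0.826

Var(A+O+L) = 3 + 2·[0.22 + 0.08 + 0.58] = 3 + 1.76 = 4.76.
Because errors are independent across components, Cov(Tᵢ,Tⱼ) = Cov(Xᵢ,Xⱼ); the off-diagonal part of the true-score variance is the same as above.
True-score variance = [0.71 + 0.68 + 0.78] + 1.76 = 2.17 + 1.76 = 3.93.
Reliability = 3.93 / 4.76 = 0.826.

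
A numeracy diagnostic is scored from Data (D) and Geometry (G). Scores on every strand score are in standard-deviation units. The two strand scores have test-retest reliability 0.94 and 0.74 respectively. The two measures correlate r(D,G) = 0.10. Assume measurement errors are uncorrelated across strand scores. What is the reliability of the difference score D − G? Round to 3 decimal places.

0.822

Var(D−G) = 1 + 1 − 2·0.10 = 2 − 0.2 = 1.8.
With uncorrelated errors the cross-covariances are all true-score covariance, so they carry over unchanged; only the diagonal terms shrink to ρᵢσᵢ².
True-score variance = [0.94 + 0.74] − 0.2 = 1.68 − 0.2 = 1.48.
Reliability = 1.48 / 1.8 = 0.822.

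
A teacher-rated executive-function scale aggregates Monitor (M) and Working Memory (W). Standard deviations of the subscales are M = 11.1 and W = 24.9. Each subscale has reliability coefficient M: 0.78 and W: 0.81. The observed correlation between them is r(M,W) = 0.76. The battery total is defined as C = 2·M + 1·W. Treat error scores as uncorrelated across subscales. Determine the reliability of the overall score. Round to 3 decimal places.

0.884

Var(C) = 2²·11.1² + 24.9² + 2·[2·11.1·24.9·0.76] = 1112.85 + 840.226 = 1953.08.
Under uncorrelated errors the observed covariances equal the true-score covariances, so only the own-variance terms attenuate.
True-score variance = [2²·11.1²·0.78 + 24.9²·0.81] + 840.226 = 886.623 + 840.226 = 1726.85.
Reliability = 1726.85 / 1953.08 = 0.884.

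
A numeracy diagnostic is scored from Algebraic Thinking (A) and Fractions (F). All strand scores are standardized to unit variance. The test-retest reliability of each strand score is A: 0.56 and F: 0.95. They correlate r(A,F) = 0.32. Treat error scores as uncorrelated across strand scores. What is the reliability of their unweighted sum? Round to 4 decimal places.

Var(A+F) = 2 + 2·[0.32] = 2 + 0.64 = 2.64.
Because errors are independent across components, Cov(Tᵢ,Tⱼ) = Cov(Xᵢ,Xⱼ); the off-diagonal part of the true-score variance is the same as above.
True-score variance = [0.56 + 0.95] + 0.64 = 1.51 + 0.64 = 2.15.
Reliability = 2.15 / 2.64 = 0.8144.

0.8144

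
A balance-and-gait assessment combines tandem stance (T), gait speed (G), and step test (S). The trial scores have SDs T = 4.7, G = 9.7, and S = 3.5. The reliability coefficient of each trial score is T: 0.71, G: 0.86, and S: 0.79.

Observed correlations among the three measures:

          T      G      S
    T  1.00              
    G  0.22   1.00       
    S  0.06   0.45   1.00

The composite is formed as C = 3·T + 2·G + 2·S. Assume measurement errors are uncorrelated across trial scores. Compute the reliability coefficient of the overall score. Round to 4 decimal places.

Var(C) = 3²·4.7² + 2²·9.7² + 2²·3.5² + 2·[6·4.7·9.7·0.22 + 6·4.7·3.5·0.06 + 4·9.7·3.5·0.45] = 624.17 + 254.422 = 878.592.
With uncorrelated errors the cross-covariances are all true-score covariance, so they carry over unchanged; only the diagonal terms shrink to ρᵢσᵢ².
True-score variance = [3²·4.7²·0.71 + 2²·9.7²·0.86 + 2²·3.5²·0.79] + 254.422 = 503.535 + 254.422 = 757.956.
Reliability = 757.956 / 878.592 = 0.8627.

0.8627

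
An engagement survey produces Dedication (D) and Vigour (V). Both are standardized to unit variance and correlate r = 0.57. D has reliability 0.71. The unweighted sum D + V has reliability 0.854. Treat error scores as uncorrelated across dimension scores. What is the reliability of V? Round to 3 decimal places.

Var(D+V) = 2 + 2·0.57 = 3.140.
True-score variance = ρ_D + ρ_V + 2·0.57, so 0.854 = (0.71 + ρ_V + 1.14) / 3.140.
ρ_V = 0.854·3.140 − 0.71 − 1.14 = 0.832.

0.832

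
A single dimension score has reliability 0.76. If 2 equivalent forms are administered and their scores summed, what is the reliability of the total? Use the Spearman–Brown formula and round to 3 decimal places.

0.864

ρ_k = kρ / (1 + (k−1)ρ) = 2·0.76 / (1 + 1·0.76) = 1.520 / 1.760 = 0.864.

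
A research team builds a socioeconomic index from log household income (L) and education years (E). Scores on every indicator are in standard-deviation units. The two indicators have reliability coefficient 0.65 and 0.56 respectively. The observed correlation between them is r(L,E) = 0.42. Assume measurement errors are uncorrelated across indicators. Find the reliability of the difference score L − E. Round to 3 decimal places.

0.319

Var(L−E) = 1 + 1 − 2·0.42 = 2 − 0.84 = 1.16.
Because errors are independent across components, Cov(Tᵢ,Tⱼ) = Cov(Xᵢ,Xⱼ); the off-diagonal part of the true-score variance is the same as above.
True-score variance = [0.65 + 0.56] − 0.84 = 1.21 − 0.84 = 0.37.
Reliability = 0.37 / 1.16 = 0.319.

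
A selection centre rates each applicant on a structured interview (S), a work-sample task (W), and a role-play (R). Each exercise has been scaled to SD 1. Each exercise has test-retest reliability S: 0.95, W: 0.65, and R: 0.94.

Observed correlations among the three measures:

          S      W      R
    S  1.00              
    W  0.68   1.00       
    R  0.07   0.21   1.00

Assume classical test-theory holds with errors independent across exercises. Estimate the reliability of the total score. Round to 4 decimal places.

Var(S+W+R) = 3 + 2·[0.68 + 0.07 + 0.21] = 3 + 1.92 = 4.92.
Because errors are independent across components, Cov(Tᵢ,Tⱼ) = Cov(Xᵢ,Xⱼ); the off-diagonal part of the true-score variance is the same as above.
True-score variance = [0.95 + 0.65 + 0.94] + 1.92 = 2.54 + 1.92 = 4.46.
Reliability = 4.46 / 4.92 = 0.9065.

0.9065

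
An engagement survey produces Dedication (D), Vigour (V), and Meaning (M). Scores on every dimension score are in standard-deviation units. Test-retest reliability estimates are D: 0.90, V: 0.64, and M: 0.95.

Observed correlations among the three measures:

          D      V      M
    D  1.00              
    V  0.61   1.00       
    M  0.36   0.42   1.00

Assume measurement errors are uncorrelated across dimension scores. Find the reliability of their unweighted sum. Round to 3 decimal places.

0.912

Var(D+V+M) = 3 + 2·[0.61 + 0.36 + 0.42] = 3 + 2.78 = 5.78.
Because errors are independent across components, Cov(Tᵢ,Tⱼ) = Cov(Xᵢ,Xⱼ); the off-diagonal part of the true-score variance is the same as above.
True-score variance = [0.90 + 0.64 + 0.95] + 2.78 = 2.49 + 2.78 = 5.27.
Reliability = 5.27 / 5.78 = 0.912.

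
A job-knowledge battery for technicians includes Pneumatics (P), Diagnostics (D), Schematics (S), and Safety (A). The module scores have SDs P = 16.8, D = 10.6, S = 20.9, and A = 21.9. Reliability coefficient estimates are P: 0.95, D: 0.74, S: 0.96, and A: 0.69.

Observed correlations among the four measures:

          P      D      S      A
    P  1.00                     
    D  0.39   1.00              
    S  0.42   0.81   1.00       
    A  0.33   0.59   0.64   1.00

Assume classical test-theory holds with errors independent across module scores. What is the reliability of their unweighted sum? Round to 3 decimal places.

Var(P+D+S+A) = 16.8² + 10.6² + 20.9² + 21.9² + 2·[16.8·10.6·0.39 + 16.8·20.9·0.42 + 16.8·21.9·0.33 + 10.6·20.9·0.81 + 10.6·21.9·0.59 + 20.9·21.9·0.64] = 1311.02 + 1895.36 = 3206.38.
With uncorrelated errors the cross-covariances are all true-score covariance, so they carry over unchanged; only the diagonal terms shrink to ρᵢσᵢ².
True-score variance = [16.8²·0.95 + 10.6²·0.74 + 20.9²·0.96 + 21.9²·0.69] + 1895.36 = 1101.54 + 1895.36 = 2996.9.
Reliability = 2996.9 / 3206.38 = 0.935.

0.935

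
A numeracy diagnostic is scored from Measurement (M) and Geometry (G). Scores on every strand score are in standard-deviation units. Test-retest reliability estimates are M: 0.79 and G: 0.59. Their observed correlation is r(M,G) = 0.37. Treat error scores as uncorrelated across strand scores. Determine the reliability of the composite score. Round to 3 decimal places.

Var(M+G) = 2 + 2·[0.37] = 2 + 0.74 = 2.74.
Under uncorrelated errors the observed covariances equal the true-score covariances, so only the own-variance terms attenuate.
True-score variance = [0.79 + 0.59] + 0.74 = 1.38 + 0.74 = 2.12.
Reliability = 2.12 / 2.74 = 0.774.

0.774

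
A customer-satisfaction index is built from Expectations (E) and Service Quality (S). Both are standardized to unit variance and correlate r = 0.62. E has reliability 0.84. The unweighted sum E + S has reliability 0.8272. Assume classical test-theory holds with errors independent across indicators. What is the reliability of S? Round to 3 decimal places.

0.600

Var(E+S) = 2 + 2·0.62 = 3.240.
True-score variance = ρ_E + ρ_S + 2·0.62, so 0.8272 = (0.84 + ρ_S + 1.24) / 3.240.
ρ_S = 0.8272·3.240 − 0.84 − 1.24 = 0.600.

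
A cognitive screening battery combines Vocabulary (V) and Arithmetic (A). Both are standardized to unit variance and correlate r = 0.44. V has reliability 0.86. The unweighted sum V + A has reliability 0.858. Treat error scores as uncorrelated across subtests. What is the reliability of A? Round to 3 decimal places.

0.731

Var(V+A) = 2 + 2·0.44 = 2.880.
True-score variance = ρ_V + ρ_A + 2·0.44, so 0.858 = (0.86 + ρ_A + 0.88) / 2.880.
ρ_A = 0.858·2.880 − 0.86 − 0.88 = 0.731.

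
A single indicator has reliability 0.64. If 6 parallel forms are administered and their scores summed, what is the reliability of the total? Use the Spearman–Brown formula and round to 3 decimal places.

ρ_k = kρ / (1 + (k−1)ρ) = 6·0.64 / (1 + 5·0.64) = 3.840 / 4.200 = 0.914.

0.914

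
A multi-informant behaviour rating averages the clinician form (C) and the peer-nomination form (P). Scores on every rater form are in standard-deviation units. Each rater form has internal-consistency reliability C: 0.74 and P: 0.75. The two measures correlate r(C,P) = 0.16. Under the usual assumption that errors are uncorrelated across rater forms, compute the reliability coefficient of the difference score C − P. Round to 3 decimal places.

Var(C−P) = 1 + 1 − 2·0.16 = 2 − 0.32 = 1.68.
Because errors are independent across components, Cov(Tᵢ,Tⱼ) = Cov(Xᵢ,Xⱼ); the off-diagonal part of the true-score variance is the same as above.
True-score variance = [0.74 + 0.75] − 0.32 = 1.49 − 0.32 = 1.17.
Reliability = 1.17 / 1.68 = 0.696.

0.696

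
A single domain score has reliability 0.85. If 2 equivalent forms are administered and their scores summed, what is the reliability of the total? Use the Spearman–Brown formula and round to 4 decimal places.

0.9189

ρ_k = kρ / (1 + (k−1)ρ) = 2·0.85 / (1 + 1·0.85) = 1.700 / 1.850 = 0.9189.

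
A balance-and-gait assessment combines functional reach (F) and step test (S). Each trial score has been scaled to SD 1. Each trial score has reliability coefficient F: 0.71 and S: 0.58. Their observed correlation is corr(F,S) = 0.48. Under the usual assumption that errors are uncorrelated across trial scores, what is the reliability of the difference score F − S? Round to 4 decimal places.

Var(F−S) = 1 + 1 − 2·0.48 = 2 − 0.96 = 1.04.
Because errors are independent across components, Cov(Tᵢ,Tⱼ) = Cov(Xᵢ,Xⱼ); the off-diagonal part of the true-score variance is the same as above.
True-score variance = [0.71 + 0.58] − 0.96 = 1.29 − 0.96 = 0.33.
Reliability = 0.33 / 1.04 = 0.3173.

0.3173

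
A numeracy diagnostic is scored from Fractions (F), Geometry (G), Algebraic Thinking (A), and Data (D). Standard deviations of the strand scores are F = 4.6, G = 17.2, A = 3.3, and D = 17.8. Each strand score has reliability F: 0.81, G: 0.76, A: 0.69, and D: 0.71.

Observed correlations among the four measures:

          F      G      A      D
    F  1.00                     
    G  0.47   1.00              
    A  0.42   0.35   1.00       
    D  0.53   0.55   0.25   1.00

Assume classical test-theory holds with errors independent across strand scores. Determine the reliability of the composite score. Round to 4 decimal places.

Var(F+G+A+D) = 4.6² + 17.2² + 3.3² + 17.8² + 2·[4.6·17.2·0.47 + 4.6·3.3·0.42 + 4.6·17.8·0.53 + 17.2·3.3·0.35 + 17.2·17.8·0.55 + 3.3·17.8·0.25] = 644.73 + 579.795 = 1224.52.
Because errors are independent across components, Cov(Tᵢ,Tⱼ) = Cov(Xᵢ,Xⱼ); the off-diagonal part of the true-score variance is the same as above.
True-score variance = [4.6²·0.81 + 17.2²·0.76 + 3.3²·0.69 + 17.8²·0.71] + 579.795 = 474.448 + 579.795 = 1054.24.
Reliability = 1054.24 / 1224.52 = 0.8609.

0.8609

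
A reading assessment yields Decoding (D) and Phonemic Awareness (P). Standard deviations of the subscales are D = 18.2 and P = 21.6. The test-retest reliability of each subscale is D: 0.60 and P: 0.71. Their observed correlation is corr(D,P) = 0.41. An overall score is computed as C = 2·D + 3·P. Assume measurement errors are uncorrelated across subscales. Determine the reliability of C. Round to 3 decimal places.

0.766

Var(C) = 2²·18.2² + 3²·21.6² + 2·[6·18.2·21.6·0.41] = 5524 + 1934.15 = 7458.15.
Because errors are independent across components, Cov(Tᵢ,Tⱼ) = Cov(Xᵢ,Xⱼ); the off-diagonal part of the true-score variance is the same as above.
True-score variance = [2²·18.2²·0.60 + 3²·21.6²·0.71] + 1934.15 = 3776.29 + 1934.15 = 5710.44.
Reliability = 5710.44 / 7458.15 = 0.766.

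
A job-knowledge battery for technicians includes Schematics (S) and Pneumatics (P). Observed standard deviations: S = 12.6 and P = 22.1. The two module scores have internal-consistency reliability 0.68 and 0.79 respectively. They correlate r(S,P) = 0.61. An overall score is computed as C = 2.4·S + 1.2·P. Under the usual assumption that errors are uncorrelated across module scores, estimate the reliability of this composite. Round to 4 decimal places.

Var(C) = 2.4²·12.6² + 1.2²·22.1² + 2·[2.88·12.6·22.1·0.61] = 1617.77 + 978.397 = 2596.17.
Because errors are independent across components, Cov(Tᵢ,Tⱼ) = Cov(Xᵢ,Xⱼ); the off-diagonal part of the true-score variance is the same as above.
True-score variance = [2.4²·12.6²·0.68 + 1.2²·22.1²·0.79] + 978.397 = 1177.45 + 978.397 = 2155.84.
Reliability = 2155.84 / 2596.17 = 0.8304.

0.8304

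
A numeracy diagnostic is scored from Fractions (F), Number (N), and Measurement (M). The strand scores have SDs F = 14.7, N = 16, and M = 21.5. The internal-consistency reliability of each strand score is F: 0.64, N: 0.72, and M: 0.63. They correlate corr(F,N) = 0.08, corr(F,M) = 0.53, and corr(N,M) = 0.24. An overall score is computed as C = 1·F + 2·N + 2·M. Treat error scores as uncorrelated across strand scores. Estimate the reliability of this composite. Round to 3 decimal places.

0.767

Var(C) = 14.7² + 2²·16² + 2²·21.5² + 2·[2·14.7·16·0.08 + 2·14.7·21.5·0.53 + 4·16·21.5·0.24] = 3089.09 + 1405.77 = 4494.86.
With uncorrelated errors the cross-covariances are all true-score covariance, so they carry over unchanged; only the diagonal terms shrink to ρᵢσᵢ².
True-score variance = [14.7²·0.64 + 2²·16²·0.72 + 2²·21.5²·0.63] + 1405.77 = 2040.45 + 1405.77 = 3446.22.
Reliability = 3446.22 / 4494.86 = 0.767.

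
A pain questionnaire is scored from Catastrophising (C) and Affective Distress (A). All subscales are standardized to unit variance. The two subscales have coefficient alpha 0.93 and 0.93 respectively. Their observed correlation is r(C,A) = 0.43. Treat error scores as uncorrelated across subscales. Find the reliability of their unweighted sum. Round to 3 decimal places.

0.951

Var(C+A) = 2 + 2·[0.43] = 2 + 0.86 = 2.86.
Under uncorrelated errors the observed covariances equal the true-score covariances, so only the own-variance terms attenuate.
True-score variance = [0.93 + 0.93] + 0.86 = 1.86 + 0.86 = 2.72.
Reliability = 2.72 / 2.86 = 0.951.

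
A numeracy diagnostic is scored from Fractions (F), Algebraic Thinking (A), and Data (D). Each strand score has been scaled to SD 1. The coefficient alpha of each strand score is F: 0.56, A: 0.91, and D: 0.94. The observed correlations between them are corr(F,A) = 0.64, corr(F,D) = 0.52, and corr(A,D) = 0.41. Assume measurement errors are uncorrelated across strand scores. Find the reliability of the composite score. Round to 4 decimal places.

0.9039

Var(F+A+D) = 3 + 2·[0.64 + 0.52 + 0.41] = 3 + 3.14 = 6.14.
Because errors are independent across components, Cov(Tᵢ,Tⱼ) = Cov(Xᵢ,Xⱼ); the off-diagonal part of the true-score variance is the same as above.
True-score variance = [0.56 + 0.91 + 0.94] + 3.14 = 2.41 + 3.14 = 5.55.
Reliability = 5.55 / 6.14 = 0.9039.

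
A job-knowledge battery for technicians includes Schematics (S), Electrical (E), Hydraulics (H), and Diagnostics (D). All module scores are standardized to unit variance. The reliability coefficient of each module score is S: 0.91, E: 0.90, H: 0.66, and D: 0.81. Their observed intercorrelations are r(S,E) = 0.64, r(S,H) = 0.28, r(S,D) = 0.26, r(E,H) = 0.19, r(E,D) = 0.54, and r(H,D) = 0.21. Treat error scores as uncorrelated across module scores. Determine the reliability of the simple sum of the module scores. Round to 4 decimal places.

0.9126

Var(S+E+H+D) = 4 + 2·[0.64 + 0.28 + 0.26 + 0.19 + 0.54 + 0.21] = 4 + 4.24 = 8.24.
With uncorrelated errors the cross-covariances are all true-score covariance, so they carry over unchanged; only the diagonal terms shrink to ρᵢσᵢ².
True-score variance = [0.91 + 0.90 + 0.66 + 0.81] + 4.24 = 3.28 + 4.24 = 7.52.
Reliability = 7.52 / 8.24 = 0.9126.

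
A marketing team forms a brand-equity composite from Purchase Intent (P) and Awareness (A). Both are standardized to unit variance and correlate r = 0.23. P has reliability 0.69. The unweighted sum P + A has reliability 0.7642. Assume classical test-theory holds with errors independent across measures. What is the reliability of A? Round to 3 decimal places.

Var(P+A) = 2 + 2·0.23 = 2.460.
True-score variance = ρ_P + ρ_A + 2·0.23, so 0.7642 = (0.69 + ρ_A + 0.46) / 2.460.
ρ_A = 0.7642·2.460 − 0.69 − 0.46 = 0.730.

0.730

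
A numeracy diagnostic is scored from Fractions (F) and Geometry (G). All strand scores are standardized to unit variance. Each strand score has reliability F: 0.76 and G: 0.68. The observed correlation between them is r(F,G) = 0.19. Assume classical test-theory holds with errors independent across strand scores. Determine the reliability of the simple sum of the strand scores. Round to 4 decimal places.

0.7647

Var(F+G) = 2 + 2·[0.19] = 2 + 0.38 = 2.38.
Because errors are independent across components, Cov(Tᵢ,Tⱼ) = Cov(Xᵢ,Xⱼ); the off-diagonal part of the true-score variance is the same as above.
True-score variance = [0.76 + 0.68] + 0.38 = 1.44 + 0.38 = 1.82.
Reliability = 1.82 / 2.38 = 0.7647.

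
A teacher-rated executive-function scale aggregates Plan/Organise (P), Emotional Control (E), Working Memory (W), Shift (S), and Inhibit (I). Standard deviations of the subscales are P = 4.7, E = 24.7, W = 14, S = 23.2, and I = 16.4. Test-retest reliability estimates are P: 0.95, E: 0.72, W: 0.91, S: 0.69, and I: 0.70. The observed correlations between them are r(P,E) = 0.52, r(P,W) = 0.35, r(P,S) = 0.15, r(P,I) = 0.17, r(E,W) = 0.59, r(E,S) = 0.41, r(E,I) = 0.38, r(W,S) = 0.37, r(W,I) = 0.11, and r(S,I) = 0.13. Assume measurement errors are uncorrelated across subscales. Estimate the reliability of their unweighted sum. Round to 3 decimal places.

0.873

Var(P+E+W+S+I) = 4.7² + 24.7² + 14² + 23.2² + 16.4² + 2·[4.7·24.7·0.52 + 4.7·14·0.35 + 4.7·23.2·0.15 + 4.7·16.4·0.17 + 24.7·14·0.59 + 24.7·23.2·0.41 + 24.7·16.4·0.38 + 14·23.2·0.37 + 14·16.4·0.11 + 23.2·16.4·0.13] = 1635.38 + 1801.3 = 3436.68.
Because errors are independent across components, Cov(Tᵢ,Tⱼ) = Cov(Xᵢ,Xⱼ); the off-diagonal part of the true-score variance is the same as above.
True-score variance = [4.7²·0.95 + 24.7²·0.72 + 14²·0.91 + 23.2²·0.69 + 16.4²·0.70] + 1801.3 = 1198.27 + 1801.3 = 2999.57.
Reliability = 2999.57 / 3436.68 = 0.873.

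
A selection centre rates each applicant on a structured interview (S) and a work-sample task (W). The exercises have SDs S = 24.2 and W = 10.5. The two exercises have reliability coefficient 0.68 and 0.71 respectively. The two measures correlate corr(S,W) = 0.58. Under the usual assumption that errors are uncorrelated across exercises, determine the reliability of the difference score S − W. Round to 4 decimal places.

0.4531

Var(S−W) = 24.2² + 10.5² − 2·24.2·10.5·0.58 = 695.89 − 294.756 = 401.134.
Under uncorrelated errors the observed covariances equal the true-score covariances, so only the own-variance terms attenuate.
True-score variance = [24.2²·0.68 + 10.5²·0.71] − 294.756 = 476.513 − 294.756 = 181.757.
Reliability = 181.757 / 401.134 = 0.4531.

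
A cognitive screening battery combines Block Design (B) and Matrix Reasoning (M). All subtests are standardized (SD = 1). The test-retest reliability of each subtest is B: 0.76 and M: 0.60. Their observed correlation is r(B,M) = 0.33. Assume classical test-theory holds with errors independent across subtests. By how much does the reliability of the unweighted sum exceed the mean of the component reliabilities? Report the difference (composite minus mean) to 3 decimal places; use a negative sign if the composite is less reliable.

0.079

Var(sum) = 2 + 0.66 = 2.66; true-score variance = 1.36 + 0.66 = 2.02; composite reliability = 0.7594.
Mean component reliability = 0.6800.
Difference = 0.7594 − 0.6800 = 0.079.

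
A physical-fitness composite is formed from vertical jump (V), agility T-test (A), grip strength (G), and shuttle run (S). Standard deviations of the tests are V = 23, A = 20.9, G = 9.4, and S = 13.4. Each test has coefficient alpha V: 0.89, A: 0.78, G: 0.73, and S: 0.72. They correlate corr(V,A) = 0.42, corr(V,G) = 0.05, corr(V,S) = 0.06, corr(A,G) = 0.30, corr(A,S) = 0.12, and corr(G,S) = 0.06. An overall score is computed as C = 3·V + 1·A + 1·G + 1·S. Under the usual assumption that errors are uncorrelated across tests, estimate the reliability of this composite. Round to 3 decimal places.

0.902

Var(C) = 3²·23² + 20.9² + 9.4² + 13.4² + 2·[3·23·20.9·0.42 + 3·23·9.4·0.05 + 3·23·13.4·0.06 + 20.9·9.4·0.30 + 20.9·13.4·0.12 + 9.4·13.4·0.06] = 5465.73 + 1587.38 = 7053.11.
With uncorrelated errors the cross-covariances are all true-score covariance, so they carry over unchanged; only the diagonal terms shrink to ρᵢσᵢ².
True-score variance = [3²·23²·0.89 + 20.9²·0.78 + 9.4²·0.73 + 13.4²·0.72] + 1587.38 = 4771.79 + 1587.38 = 6359.17.
Reliability = 6359.17 / 7053.11 = 0.902.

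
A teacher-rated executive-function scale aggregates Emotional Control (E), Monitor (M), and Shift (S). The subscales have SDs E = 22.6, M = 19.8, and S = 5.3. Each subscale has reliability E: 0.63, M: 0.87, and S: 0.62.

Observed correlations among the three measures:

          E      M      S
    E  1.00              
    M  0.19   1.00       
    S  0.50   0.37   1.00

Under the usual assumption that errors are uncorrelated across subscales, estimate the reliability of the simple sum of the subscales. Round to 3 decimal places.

0.807

Var(E+M+S) = 22.6² + 19.8² + 5.3² + 2·[22.6·19.8·0.19 + 22.6·5.3·0.50 + 19.8·5.3·0.37] = 930.89 + 367.478 = 1298.37.
With uncorrelated errors the cross-covariances are all true-score covariance, so they carry over unchanged; only the diagonal terms shrink to ρᵢσᵢ².
True-score variance = [22.6²·0.63 + 19.8²·0.87 + 5.3²·0.62] + 367.478 = 680.269 + 367.478 = 1047.75.
Reliability = 1047.75 / 1298.37 = 0.807.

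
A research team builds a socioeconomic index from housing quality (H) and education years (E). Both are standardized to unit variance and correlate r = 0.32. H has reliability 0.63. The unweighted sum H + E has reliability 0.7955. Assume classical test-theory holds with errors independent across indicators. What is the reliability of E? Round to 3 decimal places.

Var(H+E) = 2 + 2·0.32 = 2.640.
True-score variance = ρ_H + ρ_E + 2·0.32, so 0.7955 = (0.63 + ρ_E + 0.64) / 2.640.
ρ_E = 0.7955·2.640 − 0.63 − 0.64 = 0.830.

0.830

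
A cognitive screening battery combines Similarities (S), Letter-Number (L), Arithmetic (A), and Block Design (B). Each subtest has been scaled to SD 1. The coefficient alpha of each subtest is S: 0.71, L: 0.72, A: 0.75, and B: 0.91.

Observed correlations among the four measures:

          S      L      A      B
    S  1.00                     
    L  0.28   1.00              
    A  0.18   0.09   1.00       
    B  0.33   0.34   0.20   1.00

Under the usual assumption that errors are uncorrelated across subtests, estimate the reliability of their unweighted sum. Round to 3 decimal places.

Var(S+L+A+B) = 4 + 2·[0.28 + 0.18 + 0.33 + 0.09 + 0.34 + 0.20] = 4 + 2.84 = 6.84.
Because errors are independent across components, Cov(Tᵢ,Tⱼ) = Cov(Xᵢ,Xⱼ); the off-diagonal part of the true-score variance is the same as above.
True-score variance = [0.71 + 0.72 + 0.75 + 0.91] + 2.84 = 3.09 + 2.84 = 5.93.
Reliability = 5.93 / 6.84 = 0.867.

0.867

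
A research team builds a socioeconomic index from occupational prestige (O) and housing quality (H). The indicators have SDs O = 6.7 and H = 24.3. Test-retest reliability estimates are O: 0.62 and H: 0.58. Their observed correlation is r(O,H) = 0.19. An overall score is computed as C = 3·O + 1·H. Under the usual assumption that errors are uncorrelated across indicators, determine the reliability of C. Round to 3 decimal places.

Var(C) = 3²·6.7² + 24.3² + 2·[3·6.7·24.3·0.19] = 994.5 + 185.603 = 1180.1.
With uncorrelated errors the cross-covariances are all true-score covariance, so they carry over unchanged; only the diagonal terms shrink to ρᵢσᵢ².
True-score variance = [3²·6.7²·0.62 + 24.3²·0.58] + 185.603 = 592.97 + 185.603 = 778.574.
Reliability = 778.574 / 1180.1 = 0.660.

0.660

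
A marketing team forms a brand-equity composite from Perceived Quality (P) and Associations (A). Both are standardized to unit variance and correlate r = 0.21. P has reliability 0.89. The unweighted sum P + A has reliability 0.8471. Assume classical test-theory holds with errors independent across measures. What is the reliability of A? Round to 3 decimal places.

0.740

Var(P+A) = 2 + 2·0.21 = 2.420.
True-score variance = ρ_P + ρ_A + 2·0.21, so 0.8471 = (0.89 + ρ_A + 0.42) / 2.420.
ρ_A = 0.8471·2.420 − 0.89 − 0.42 = 0.740.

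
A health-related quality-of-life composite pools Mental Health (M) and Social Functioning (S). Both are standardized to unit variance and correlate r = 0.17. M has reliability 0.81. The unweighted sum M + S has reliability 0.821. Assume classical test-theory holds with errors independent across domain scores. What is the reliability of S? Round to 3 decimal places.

Var(M+S) = 2 + 2·0.17 = 2.340.
True-score variance = ρ_M + ρ_S + 2·0.17, so 0.821 = (0.81 + ρ_S + 0.34) / 2.340.
ρ_S = 0.821·2.340 − 0.81 − 0.34 = 0.771.

0.771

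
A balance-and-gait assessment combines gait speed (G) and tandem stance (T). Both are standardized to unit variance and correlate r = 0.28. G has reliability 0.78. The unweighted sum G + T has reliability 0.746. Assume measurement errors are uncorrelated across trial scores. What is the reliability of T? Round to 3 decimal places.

Var(G+T) = 2 + 2·0.28 = 2.560.
True-score variance = ρ_G + ρ_T + 2·0.28, so 0.746 = (0.78 + ρ_T + 0.56) / 2.560.
ρ_T = 0.746·2.560 − 0.78 − 0.56 = 0.570.

0.570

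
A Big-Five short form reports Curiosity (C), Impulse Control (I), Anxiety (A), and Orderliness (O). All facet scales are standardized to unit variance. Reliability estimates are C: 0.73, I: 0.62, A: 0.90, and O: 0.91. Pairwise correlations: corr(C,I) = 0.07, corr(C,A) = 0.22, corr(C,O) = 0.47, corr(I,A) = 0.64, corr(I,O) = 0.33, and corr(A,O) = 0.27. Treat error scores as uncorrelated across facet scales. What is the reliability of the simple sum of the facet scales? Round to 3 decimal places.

0.895

Var(C+I+A+O) = 4 + 2·[0.07 + 0.22 + 0.47 + 0.64 + 0.33 + 0.27] = 4 + 4 = 8.
Because errors are independent across components, Cov(Tᵢ,Tⱼ) = Cov(Xᵢ,Xⱼ); the off-diagonal part of the true-score variance is the same as above.
True-score variance = [0.73 + 0.62 + 0.90 + 0.91] + 4 = 3.16 + 4 = 7.16.
Reliability = 7.16 / 8 = 0.895.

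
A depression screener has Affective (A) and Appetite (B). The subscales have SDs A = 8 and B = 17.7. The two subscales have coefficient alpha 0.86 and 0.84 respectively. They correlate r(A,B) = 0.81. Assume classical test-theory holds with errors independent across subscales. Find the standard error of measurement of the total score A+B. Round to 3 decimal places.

7.687

Var(total) = 377.29 + 229.392 = 606.682.
True-score variance = 318.204 + 229.392 = 547.596, so reliability = 0.9026.
Error variance = 606.682 − 547.596 = 59.0864; SEM = √59.0864 = 7.687.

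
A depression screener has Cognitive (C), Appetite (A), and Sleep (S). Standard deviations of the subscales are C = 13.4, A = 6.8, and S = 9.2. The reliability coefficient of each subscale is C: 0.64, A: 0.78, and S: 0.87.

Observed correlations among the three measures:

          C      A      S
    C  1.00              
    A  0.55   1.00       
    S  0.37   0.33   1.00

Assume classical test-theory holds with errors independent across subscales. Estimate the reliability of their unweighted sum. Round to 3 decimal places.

Var(C+A+S) = 13.4² + 6.8² + 9.2² + 2·[13.4·6.8·0.55 + 13.4·9.2·0.37 + 6.8·9.2·0.33] = 310.44 + 232.749 = 543.189.
Under uncorrelated errors the observed covariances equal the true-score covariances, so only the own-variance terms attenuate.
True-score variance = [13.4²·0.64 + 6.8²·0.78 + 9.2²·0.87] + 232.749 = 224.622 + 232.749 = 457.371.
Reliability = 457.371 / 543.189 = 0.842.

0.842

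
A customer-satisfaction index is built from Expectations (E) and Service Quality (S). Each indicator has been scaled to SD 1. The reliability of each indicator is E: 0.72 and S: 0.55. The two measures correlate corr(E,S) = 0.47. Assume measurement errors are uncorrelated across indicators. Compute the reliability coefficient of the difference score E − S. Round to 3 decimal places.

0.311

Var(E−S) = 1 + 1 − 2·0.47 = 2 − 0.94 = 1.06.
With uncorrelated errors the cross-covariances are all true-score covariance, so they carry over unchanged; only the diagonal terms shrink to ρᵢσᵢ².
True-score variance = [0.72 + 0.55] − 0.94 = 1.27 − 0.94 = 0.33.
Reliability = 0.33 / 1.06 = 0.311.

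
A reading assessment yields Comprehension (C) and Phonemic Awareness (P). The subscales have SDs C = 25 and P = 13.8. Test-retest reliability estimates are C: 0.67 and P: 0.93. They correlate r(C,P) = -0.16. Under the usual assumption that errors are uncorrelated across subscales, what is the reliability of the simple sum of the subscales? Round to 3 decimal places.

Var(C+P) = 25² + 13.8² + 2·[25·13.8·(-0.16)] = 815.44 − 110.4 = 705.04.
Under uncorrelated errors the observed covariances equal the true-score covariances, so only the own-variance terms attenuate.
True-score variance = [25²·0.67 + 13.8²·0.93] − 110.4 = 595.859 − 110.4 = 485.459.
Reliability = 485.459 / 705.04 = 0.689.

0.689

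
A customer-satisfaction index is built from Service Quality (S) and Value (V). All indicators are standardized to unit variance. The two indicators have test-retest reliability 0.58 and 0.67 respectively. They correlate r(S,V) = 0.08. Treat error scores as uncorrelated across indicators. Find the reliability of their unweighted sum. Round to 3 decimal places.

Var(S+V) = 2 + 2·[0.08] = 2 + 0.16 = 2.16.
Under uncorrelated errors the observed covariances equal the true-score covariances, so only the own-variance terms attenuate.
True-score variance = [0.58 + 0.67] + 0.16 = 1.25 + 0.16 = 1.41.
Reliability = 1.41 / 2.16 = 0.653.

0.653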